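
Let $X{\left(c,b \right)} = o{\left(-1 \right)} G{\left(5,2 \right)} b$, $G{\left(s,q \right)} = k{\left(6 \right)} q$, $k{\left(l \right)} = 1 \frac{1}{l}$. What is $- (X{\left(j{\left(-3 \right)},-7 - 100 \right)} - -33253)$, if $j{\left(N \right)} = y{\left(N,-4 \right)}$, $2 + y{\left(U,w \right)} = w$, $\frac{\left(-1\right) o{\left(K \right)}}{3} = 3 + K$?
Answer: $-33467$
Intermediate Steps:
$o{\left(K \right)} = -9 - 3 K$ ($o{\left(K \right)} = - 3 \left(3 + K\right) = -9 - 3 K$)
$y{\left(U,w \right)} = -2 + w$
$k{\left(l \right)} = \frac{1}{l}$
$j{\left(N \right)} = -6$ ($j{\left(N \right)} = -2 - 4 = -6$)
$G{\left(s,q \right)} = \frac{q}{6}$
$X{\left(c,b \right)} = - 2 b$ ($X{\left(c,b \right)} = \left(-9 - -3\right) \frac{1}{6} \cdot 2 b = \left(-9 + 3\right) \frac{1}{3} b = \left(-6\right) \frac{1}{3} b = - 2 b$)
$- (X{\left(j{\left(-3 \right)},-7 - 100 \right)} - -33253) = - (- 2 \left(-7 - 100\right) - -33253) = - (\left(-2\right) \left(-107\right) + 33253) = - (214 + 33253) = \left(-1\right) 33467 = -33467$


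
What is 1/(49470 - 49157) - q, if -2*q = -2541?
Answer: -795331/626 ≈ -1270.5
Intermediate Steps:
q = 2541/2 (q = -½*(-2541) = 2541/2 ≈ 1270.5)
1/(49470 - 49157) - q = 1/(49470 - 49157) - 1*2541/2 = 1/313 - 2541/2 = -795331/626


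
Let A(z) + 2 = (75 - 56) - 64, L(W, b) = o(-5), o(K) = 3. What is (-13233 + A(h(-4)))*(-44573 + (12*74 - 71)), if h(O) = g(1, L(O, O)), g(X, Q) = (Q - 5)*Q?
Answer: 581079680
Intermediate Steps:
L(W, b) = 3
g(X, Q) = Q*(-5 + Q) (g(X, Q) = (-5 + Q)*Q = Q*(-5 + Q))
h(O) = -6 (h(O) = 3*(-5 + 3) = 3*(-2) = -6)
A(z) = -47 (A(z) = -2 + ((75 - 56) - 64) = -2 + (19 - 64) = -2 - 45 = -47)
(-13233 + A(h(-4)))*(-44573 + (12*74 - 71)) = (-13233 - 47)*(-44573 + (12*74 - 71)) = -13280*(-44573 + (888 - 71)) = -13280*(-44573 + 817) = -13280*(-43756) = 581079680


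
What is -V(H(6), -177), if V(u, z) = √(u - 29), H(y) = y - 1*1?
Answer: -2*I*√6 ≈ -4.899*I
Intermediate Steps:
H(y) = -1 + y (H(y) = y - 1 = -1 + y)
V(u, z) = √(-29 + u)
-V(H(6), -177) = -√(-29 + (-1 + 6)) = -√(-29 + 5) = -√(-24) = -2*I*√6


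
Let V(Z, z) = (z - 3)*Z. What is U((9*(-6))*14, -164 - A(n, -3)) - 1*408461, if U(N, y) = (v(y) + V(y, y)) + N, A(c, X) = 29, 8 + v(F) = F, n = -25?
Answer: -371590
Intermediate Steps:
v(F) = -8 + F
V(Z, z) = Z*(-3 + z) (V(Z, z) = (-3 + z)*Z = Z*(-3 + z))
U(N, y) = -8 + N + y + y*(-3 + y) (U(N, y) = ((-8 + y) + y*(-3 + y)) + N = (-8 + y + y*(-3 + y)) + N = -8 + N + y + y*(-3 + y))
U((9*(-6))*14, -164 - A(n, -3)) - 1*408461 = (-8 + (9*(-6))*14 + (-164 - 1*29) + (-164 - 1*29)*(-3 + (-164 - 1*29))) - 1*408461 = (-8 - 54*14 + (-164 - 29) + (-164 - 29)*(-3 + (-164 - 29))) - 408461 = (-8 - 756 - 193 - 193*(-3 - 193)) - 408461 = (-8 - 756 - 193 - 193*(-196)) - 408461 = (-8 - 756 - 193 + 37828) - 408461 = 36871 - 408461 = -371590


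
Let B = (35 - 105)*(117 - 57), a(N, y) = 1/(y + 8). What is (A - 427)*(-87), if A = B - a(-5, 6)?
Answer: 5635773/14 ≈ 4.0256e+5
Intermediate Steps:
a(N, y) = 1/(8 + y)
B = -4200 (B = -70*60 = -4200)
A = -58801/14 (A = -4200 - 1/(8 + 6) = -4200 - 1/14 = -58801/14 ≈ -4200.1)
(A - 427)*(-87) = (-58801/14 - 427)*(-87) = -64779/14*(-87) = 5635773/14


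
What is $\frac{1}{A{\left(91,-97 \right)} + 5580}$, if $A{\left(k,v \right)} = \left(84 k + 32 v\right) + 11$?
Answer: $\frac{1}{10131} \approx 9.8707 \cdot 10^{-5}$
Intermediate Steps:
$A{\left(k,v \right)} = 11 + 32 v + 84 k$ ($A{\left(k,v \right)} = \left(32 v + 84 k\right) + 11 = 11 + 32 v + 84 k$)
$\frac{1}{A{\left(91,-97 \right)} + 5580} = \frac{1}{\left(11 + 32 \left(-97\right) + 84 \cdot 91\right) + 5580} = \frac{1}{\left(11 - 3104 + 7644\right) + 5580} = \frac{1}{4551 + 5580} = \frac{1}{10131}$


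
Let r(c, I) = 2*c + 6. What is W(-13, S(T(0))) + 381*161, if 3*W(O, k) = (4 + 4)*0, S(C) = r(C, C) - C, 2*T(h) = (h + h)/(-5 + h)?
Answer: 61341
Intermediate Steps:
T(h) = h/(-5 + h) (T(h) = ((h + h)/(-5 + h))/2 = ((2*h)/(-5 + h))/2 = (2*h/(-5 + h))/2 = h/(-5 + h))
r(c, I) = 6 + 2*c
S(C) = 6 + C (S(C) = (6 + 2*C) - C = 6 + C)
W(O, k) = 0 (W(O, k) = ((4 + 4)*0)/3 = (8*0)/3 = (⅓)*0 = 0)
W(-13, S(T(0))) + 381*161 = 0 + 381*161 = 0 + 61341 = 61341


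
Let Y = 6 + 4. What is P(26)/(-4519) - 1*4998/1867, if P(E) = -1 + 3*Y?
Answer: -22640105/8436973 ≈ -2.6834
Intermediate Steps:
Y = 10
P(E) = 29 (P(E) = -1 + 3*10 = -1 + 30 = 29)
P(26)/(-4519) - 1*4998/1867 = 29/(-4519) - 1*4998/1867 = 29*(-1/4519) - 4998*1/1867 = -29/4519 - 4998/1867 = -22640105/8436973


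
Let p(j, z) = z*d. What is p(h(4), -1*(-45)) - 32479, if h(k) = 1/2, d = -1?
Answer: -32524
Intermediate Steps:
h(k) = ½
p(j, z) = -z (p(j, z) = z*(-1) = -z)
p(h(4), -1*(-45)) - 32479 = -(-1)*(-45) - 32479 = -1*45 - 32479 = -45 - 32479 = -32524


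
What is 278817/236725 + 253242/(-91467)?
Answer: -225138287/141519775 ≈ -1.5909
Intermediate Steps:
278817/236725 + 253242/(-91467) = 278817*(1/236725) + 253242*(-1/91467) = 16401/13925 - 28138/10163 = -225138287/141519775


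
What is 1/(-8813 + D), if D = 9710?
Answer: 1/897 ≈ 0.0011148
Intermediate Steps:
1/(-8813 + D) = 1/(-8813 + 9710) = 1/897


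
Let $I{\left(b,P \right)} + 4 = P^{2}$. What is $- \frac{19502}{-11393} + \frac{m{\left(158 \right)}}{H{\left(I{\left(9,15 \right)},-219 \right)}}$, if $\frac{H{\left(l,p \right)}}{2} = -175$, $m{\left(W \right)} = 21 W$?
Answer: $- \frac{2212591}{284825} \approx -7.7682$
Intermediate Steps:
$I{\left(b,P \right)} = -4 + P^{2}$
$H{\left(l,p \right)} = -350$ ($H{\left(l,p \right)} = 2 \left(-175\right) = -350$)
$- \frac{19502}{-11393} + \frac{m{\left(158 \right)}}{H{\left(I{\left(9,15 \right)},-219 \right)}} = - \frac{19502}{-11393} + \frac{21 \cdot 158}{-350} = \left(-19502\right) \left(- \frac{1}{11393}\right) + 3318 \left(- \frac{1}{350}\right) = \frac{19502}{11393} - \frac{237}{25} = - \frac{2212591}{284825}$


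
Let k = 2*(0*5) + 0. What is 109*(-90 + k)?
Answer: -9810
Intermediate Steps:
k = 0 (k = 2*0 + 0 = 0 + 0 = 0)
109*(-90 + k) = 109*(-90 + 0) = 109*(-90) = -9810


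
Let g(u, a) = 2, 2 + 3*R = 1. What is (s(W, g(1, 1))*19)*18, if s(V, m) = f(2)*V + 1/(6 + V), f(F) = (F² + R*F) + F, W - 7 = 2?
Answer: 82194/5 ≈ 16439.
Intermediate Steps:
W = 9 (W = 7 + 2 = 9)
R = -⅓ (R = -⅔ + (⅓)*1 = -⅔ + ⅓ = -⅓ ≈ -0.33333)
f(F) = F² + 2*F/3 (f(F) = (F² - F/3) + F = F² + 2*F/3)
s(V, m) = 1/(6 + V) + 16*V/3 (s(V, m) = ((⅓)*2*(2 + 3*2))*V + 1/(6 + V) = ((⅓)*2*(2 + 6))*V + 1/(6 + V) = ((⅓)*2*8)*V + 1/(6 + V) = 16*V/3 + 1/(6 + V) = 1/(6 + V) + 16*V/3)
(s(W, g(1, 1))*19)*18 = (((3 + 16*9² + 96*9)/(3*(6 + 9)))*19)*18 = (((⅓)*(3 + 16*81 + 864)/15)*19)*18 = (((⅓)*(1/15)*(3 + 1296 + 864))*19)*18 = (((⅓)*(1/15)*2163)*19)*18 = ((721/15)*19)*18 = (13699/15)*18 = 82194/5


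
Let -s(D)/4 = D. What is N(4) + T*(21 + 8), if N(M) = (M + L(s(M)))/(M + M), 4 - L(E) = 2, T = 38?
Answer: 4411/4 ≈ 1102.8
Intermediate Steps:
s(D) = -4*D
L(E) = 2 (L(E) = 4 - 1*2 = 4 - 2 = 2)
N(M) = (2 + M)/(2*M) (N(M) = (M + 2)/(M + M) = (2 + M)/((2*M)) = (2 + M)*(1/(2*M)) = (2 + M)/(2*M))
N(4) + T*(21 + 8) = (1/2)*(2 + 4)/4 + 38*(21 + 8) = (1/2)*(1/4)*6 + 38*29 = 3/4 + 1102 = 4411/4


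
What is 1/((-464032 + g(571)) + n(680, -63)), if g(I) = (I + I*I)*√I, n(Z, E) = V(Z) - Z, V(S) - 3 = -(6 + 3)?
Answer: 232359/30347844874550 + 81653*√571/15173922437275 ≈ 1.3624e-7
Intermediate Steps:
V(S) = -6 (V(S) = 3 - (6 + 3) = 3 - 1*9 = 3 - 9 = -6)
n(Z, E) = -6 - Z
g(I) = √I*(I + I²) (g(I) = (I + I²)*√I = √I*(I + I²))
1/((-464032 + g(571)) + n(680, -63)) = 1/((-464032 + 571^(3/2)*(1 + 571)) + (-6 - 1*680)) = 1/((-464032 + (571*√571)*572) + (-6 - 680)) = 1/((-464032 + 326612*√571) - 686) = 1/(-464718 + 326612*√571)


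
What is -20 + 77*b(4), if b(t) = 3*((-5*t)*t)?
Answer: -18500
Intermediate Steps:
b(t) = -15*t² (b(t) = 3*(-5*t²) = -15*t²)
-20 + 77*b(4) = -20 + 77*(-15*4²) = -20 + 77*(-15*16) = -20 + 77*(-240) = -20 - 18480 = -18500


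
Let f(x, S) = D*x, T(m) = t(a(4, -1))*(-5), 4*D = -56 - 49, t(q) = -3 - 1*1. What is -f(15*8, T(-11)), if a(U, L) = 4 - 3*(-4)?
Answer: 3150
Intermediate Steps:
a(U, L) = 16 (a(U, L) = 4 + 12 = 16)
t(q) = -4 (t(q) = -3 - 1 = -4)
D = -105/4 (D = (-56 - 49)/4 = (¼)*(-105) = -105/4 ≈ -26.250)
T(m) = 20 (T(m) = -4*(-5) = 20)
f(x, S) = -105*x/4
-f(15*8, T(-11)) = -(-105)*15*8/4 = -(-105)*120/4 = -1*(-3150) = 3150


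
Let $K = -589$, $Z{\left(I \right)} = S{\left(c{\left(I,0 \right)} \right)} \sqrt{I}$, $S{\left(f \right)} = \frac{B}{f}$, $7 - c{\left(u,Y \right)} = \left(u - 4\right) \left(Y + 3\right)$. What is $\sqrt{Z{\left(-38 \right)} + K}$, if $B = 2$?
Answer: $\frac{\sqrt{-10418821 + 266 i \sqrt{38}}}{133} \approx 0.0019098 + 24.269 i$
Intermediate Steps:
$c{\left(u,Y \right)} = 7 - \left(-4 + u\right) \left(3 + Y\right)$ ($c{\left(u,Y \right)} = 7 - \left(u - 4\right) \left(Y + 3\right) = 7 - \left(-4 + u\right) \left(3 + Y\right)$)
$S{\left(f \right)} = \frac{2}{f}$
$Z{\left(I \right)} = \frac{2 \sqrt{I}}{19 - 3 I}$ ($Z{\left(I \right)} = \frac{2}{19 - 3 I + 4 \cdot 0 - 0 I} \sqrt{I} = \frac{2}{19 - 3 I + 0 + 0} \sqrt{I} = \frac{2}{19 - 3 I} \sqrt{I} = \frac{2 \sqrt{I}}{19 - 3 I}$)
$\sqrt{Z{\left(-38 \right)} + K} = \sqrt{- \frac{2 \sqrt{-38}}{-19 + 3 \left(-38\right)} - 589} = \sqrt{- \frac{2 i \sqrt{38}}{-19 - 114} - 589} = \sqrt{- \frac{2 i \sqrt{38}}{-133} - 589} = \sqrt{\left(-2\right) i \sqrt{38} \left(- \frac{1}{133}\right) - 589} = \sqrt{\frac{2 i \sqrt{38}}{133} - 589} = \sqrt{-589 + \frac{2 i \sqrt{38}}{133}}$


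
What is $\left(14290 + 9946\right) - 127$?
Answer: $24109$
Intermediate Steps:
$\left(14290 + 9946\right) - 127 = 24236 + \left(-7048 + 6921\right) = 24236 - 127 = 24109$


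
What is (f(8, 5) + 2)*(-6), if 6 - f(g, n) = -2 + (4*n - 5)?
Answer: 30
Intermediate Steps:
f(g, n) = 13 - 4*n (f(g, n) = 6 - (-2 + (4*n - 5)) = 6 - (-2 + (-5 + 4*n)) = 6 - (-7 + 4*n) = 6 + (7 - 4*n) = 13 - 4*n)
(f(8, 5) + 2)*(-6) = ((13 - 4*5) + 2)*(-6) = ((13 - 20) + 2)*(-6) = (-7 + 2)*(-6) = -5*(-6) = 30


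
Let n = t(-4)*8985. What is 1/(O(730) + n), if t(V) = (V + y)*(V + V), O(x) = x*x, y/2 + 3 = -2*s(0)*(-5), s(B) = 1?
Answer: -1/185900 ≈ -5.3792e-6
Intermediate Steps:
y = 14 (y = -6 + 2*(-2*1*(-5)) = -6 + 2*(-2*(-5)) = -6 + 2*10 = -6 + 20 = 14)
O(x) = x²
t(V) = 2*V*(14 + V) (t(V) = (V + 14)*(V + V) = (14 + V)*(2*V) = 2*V*(14 + V))
n = -718800 (n = (2*(-4)*(14 - 4))*8985 = (2*(-4)*10)*8985 = -80*8985 = -718800)
1/(O(730) + n) = 1/(730² - 718800) = 1/(532900 - 718800) = 1/(-185900) = -1/185900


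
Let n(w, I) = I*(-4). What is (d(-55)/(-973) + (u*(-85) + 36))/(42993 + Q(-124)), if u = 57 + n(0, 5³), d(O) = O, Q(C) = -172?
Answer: 36673398/41664833 ≈ 0.88020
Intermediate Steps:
n(w, I) = -4*I
u = -443 (u = 57 - 4*5³ = 57 - 4*125 = 57 - 500 = -443)
(d(-55)/(-973) + (u*(-85) + 36))/(42993 + Q(-124)) = (-55/(-973) + (-443*(-85) + 36))/(42993 - 172) = (-55*(-1/973) + (37655 + 36))/42821 = (55/973 + 37691)*(1/42821) = (36673398/973)*(1/42821) = 36673398/41664833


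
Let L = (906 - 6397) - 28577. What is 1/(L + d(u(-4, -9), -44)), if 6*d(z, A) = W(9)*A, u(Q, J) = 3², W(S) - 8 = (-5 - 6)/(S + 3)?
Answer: -18/614159 ≈ -2.9308e-5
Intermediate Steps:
W(S) = 8 - 11/(3 + S) (W(S) = 8 + (-5 - 6)/(S + 3) = 8 - 11/(3 + S))
L = -34068 (L = -5491 - 28577 = -34068)
u(Q, J) = 9
d(z, A) = 85*A/72 (d(z, A) = (((13 + 8*9)/(3 + 9))*A)/6 = (((13 + 72)/12)*A)/6 = (((1/12)*85)*A)/6 = (85*A/12)/6 = 85*A/72)
1/(L + d(u(-4, -9), -44)) = 1/(-34068 + (85/72)*(-44)) = 1/(-34068 - 935/18) = 1/(-614159/18) = -18/614159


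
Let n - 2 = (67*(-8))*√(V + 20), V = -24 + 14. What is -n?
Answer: -2 + 536*√10 ≈ 1693.0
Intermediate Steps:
V = -10
n = 2 - 536*√10 (n = 2 + (67*(-8))*√(-10 + 20) = 2 - 536*√10 ≈ -1693.0)
-n = -(2 - 536*√10) = -2 + 536*√10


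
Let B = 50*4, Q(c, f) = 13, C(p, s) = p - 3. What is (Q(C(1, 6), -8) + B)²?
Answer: 45369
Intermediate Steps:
C(p, s) = -3 + p
B = 200
(Q(C(1, 6), -8) + B)² = (13 + 200)² = 213² = 45369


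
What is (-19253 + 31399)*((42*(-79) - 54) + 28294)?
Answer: 302702612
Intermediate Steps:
(-19253 + 31399)*((42*(-79) - 54) + 28294) = 12146*((-3318 - 54) + 28294) = 12146*(-3372 + 28294) = 12146*24922 = 302702612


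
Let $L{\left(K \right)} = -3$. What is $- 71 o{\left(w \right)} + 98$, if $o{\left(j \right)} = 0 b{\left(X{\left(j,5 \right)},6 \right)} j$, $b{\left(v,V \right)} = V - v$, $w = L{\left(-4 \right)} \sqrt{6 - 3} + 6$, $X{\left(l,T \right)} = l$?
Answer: $98$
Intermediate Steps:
$w = 6 - 3 \sqrt{3}$ ($w = - 3 \sqrt{6 - 3} + 6 = - 3 \sqrt{3} + 6 = 6 - 3 \sqrt{3} \approx 0.80385$)
$o{\left(j \right)} = 0$ ($o{\left(j \right)} = 0 \left(6 - j\right) j = 0 j = 0$)
$- 71 o{\left(w \right)} + 98 = \left(-71\right) 0 + 98 = 0 + 98 = 98$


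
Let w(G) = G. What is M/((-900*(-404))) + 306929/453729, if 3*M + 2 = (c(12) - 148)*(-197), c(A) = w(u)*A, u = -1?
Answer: 6464792293/9165325800 ≈ 0.70535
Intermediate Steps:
c(A) = -A
M = 10506 (M = -2/3 + ((-1*12 - 148)*(-197))/3 = -2/3 + ((-12 - 148)*(-197))/3 = -2/3 + (-160*(-197))/3 = -2/3 + (1/3)*31520 = -2/3 + 31520/3 = 10506)
M/((-900*(-404))) + 306929/453729 = 10506/((-900*(-404))) + 306929/453729 = 10506/363600 + 306929*(1/453729) = 10506*(1/363600) + 306929/453729 = 1751/60600 + 306929/453729 = 6464792293/9165325800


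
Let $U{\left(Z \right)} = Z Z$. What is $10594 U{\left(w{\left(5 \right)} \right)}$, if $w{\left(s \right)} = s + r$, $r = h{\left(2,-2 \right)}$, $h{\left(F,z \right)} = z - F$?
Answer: $10594$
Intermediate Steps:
$r = -4$ ($r = -2 - 2 = -4$)
$w{\left(s \right)} = -4 + s$ ($w{\left(s \right)} = s - 4 = -4 + s$)
$U{\left(Z \right)} = Z^{2}$
$10594 U{\left(w{\left(5 \right)} \right)} = 10594 \left(-4 + 5\right)^{2} = 10594 \cdot 1^{2} = 10594 \cdot 1 = 10594$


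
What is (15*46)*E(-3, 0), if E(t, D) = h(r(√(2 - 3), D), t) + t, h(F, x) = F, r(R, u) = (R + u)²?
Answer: -2760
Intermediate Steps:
E(t, D) = t + (I + D)² (E(t, D) = (√(2 - 3) + D)² + t = (√(-1) + D)² + t = (I + D)² + t = t + (I + D)²)
(15*46)*E(-3, 0) = (15*46)*(-3 + (I + 0)²) = 690*(-3 + I²) = 690*(-3 - 1) = 690*(-4) = -2760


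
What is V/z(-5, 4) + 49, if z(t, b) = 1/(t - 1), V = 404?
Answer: -2375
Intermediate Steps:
z(t, b) = 1/(-1 + t)
V/z(-5, 4) + 49 = 404/(1/(-1 - 5)) + 49 = 404/(1/(-6)) + 49 = 404/(-⅙) + 49 = 404*(-6) + 49 = -2424 + 49 = -2375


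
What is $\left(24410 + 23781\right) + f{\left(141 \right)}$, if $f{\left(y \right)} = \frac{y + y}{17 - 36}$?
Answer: $\frac{915347}{19} \approx 48176.0$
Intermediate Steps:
$f{\left(y \right)} = - \frac{2 y}{19}$ ($f{\left(y \right)} = \frac{2 y}{-19} = 2 y \left(- \frac{1}{19}\right) = - \frac{2 y}{19}$)
$\left(24410 + 23781\right) + f{\left(141 \right)} = \left(24410 + 23781\right) - \frac{282}{19} = 48191 - \frac{282}{19} = \frac{915347}{19}$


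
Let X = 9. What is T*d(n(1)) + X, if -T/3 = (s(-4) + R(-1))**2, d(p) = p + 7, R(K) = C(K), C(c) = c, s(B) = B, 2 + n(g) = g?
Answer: -441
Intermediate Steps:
n(g) = -2 + g
R(K) = K
d(p) = 7 + p
T = -75 (T = -3*(-4 - 1)**2 = -3*(-5)**2 = -3*25 = -75)
T*d(n(1)) + X = -75*(7 + (-2 + 1)) + 9 = -75*(7 - 1) + 9 = -75*6 + 9 = -450 + 9 = -441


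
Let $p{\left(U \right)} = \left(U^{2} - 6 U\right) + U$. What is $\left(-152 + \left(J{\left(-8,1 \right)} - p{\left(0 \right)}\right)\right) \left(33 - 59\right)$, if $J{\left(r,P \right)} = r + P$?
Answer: $4134$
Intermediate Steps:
$J{\left(r,P \right)} = P + r$
$p{\left(U \right)} = U^{2} - 5 U$
$\left(-152 + \left(J{\left(-8,1 \right)} - p{\left(0 \right)}\right)\right) \left(33 - 59\right) = \left(-152 - \left(7 + 0 \left(-5 + 0\right)\right)\right) \left(33 - 59\right) = \left(-152 - \left(7 + 0 \left(-5\right)\right)\right) \left(-26\right) = \left(-152 - 7\right) \left(-26\right) = \left(-159\right) \left(-26\right) = 4134$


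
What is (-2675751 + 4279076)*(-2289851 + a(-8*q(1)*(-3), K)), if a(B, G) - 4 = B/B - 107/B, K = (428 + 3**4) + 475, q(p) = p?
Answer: -88112987666575/24 ≈ -3.6714e+12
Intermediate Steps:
K = 984 (K = (428 + 81) + 475 = 509 + 475 = 984)
a(B, G) = 5 - 107/B (a(B, G) = 4 + (B/B - 107/B) = 4 + (1 - 107/B) = 5 - 107/B)
(-2675751 + 4279076)*(-2289851 + a(-8*q(1)*(-3), K)) = (-2675751 + 4279076)*(-2289851 + (5 - 107/(-8*1*(-3)))) = 1603325*(-2289851 + (5 - 107/((-8*(-3))))) = 1603325*(-2289851 + (5 - 107/24)) = 1603325*(-2289851 + 13/24) = 1603325*(-54956411/24) = -88112987666575/24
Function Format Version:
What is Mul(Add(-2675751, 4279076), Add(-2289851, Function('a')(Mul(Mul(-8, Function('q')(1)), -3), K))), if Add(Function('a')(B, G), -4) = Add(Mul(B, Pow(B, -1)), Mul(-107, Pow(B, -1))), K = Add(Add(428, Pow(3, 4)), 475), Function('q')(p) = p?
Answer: Rational(-88112987666575, 24) ≈ -3.6714e+12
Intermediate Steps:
K = 984 (K = Add(Add(428, 81), 475) = Add(509, 475) = 984)
Function('a')(B, G) = Add(5, Mul(-107, Pow(B, -1))) (Function('a')(B, G) = Add(4, Add(Mul(B, Pow(B, -1)), Mul(-107, Pow(B, -1)))) = Add(4, Add(1, Mul(-107, Pow(B, -1)))) = Add(5, Mul(-107, Pow(B, -1))))
Mul(Add(-2675751, 4279076), Add(-2289851, Function('a')(Mul(Mul(-8, Function('q')(1)), -3), K))) = Mul(Add(-2675751, 4279076), Add(-2289851, Add(5, Mul(-107, Pow(Mul(Mul(-8, 1), -3), -1))))) = Mul(1603325, Add(-2289851, Add(5, Mul(-107, Pow(Mul(-8, -3), -1))))) = Mul(1603325, Add(-2289851, Add(5, Mul(-107, Pow(24, -1))))) = Mul(1603325, Add(-2289851, Add(5, Mul(-107, Rational(1, 24))))) = Mul(1603325, Add(-2289851, Add(5, Rational(-107, 24)))) = Mul(1603325, Add(-2289851, Rational(13, 24))) = Mul(1603325, Rational(-54956411, 24)) = Rational(-88112987666575, 24)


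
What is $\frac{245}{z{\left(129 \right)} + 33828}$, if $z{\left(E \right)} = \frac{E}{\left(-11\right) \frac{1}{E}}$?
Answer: $\frac{385}{50781} \approx 0.0075816$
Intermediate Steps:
$z{\left(E \right)} = - \frac{E^{2}}{11}$ ($z{\left(E \right)} = E \left(- \frac{E}{11}\right) = - \frac{E^{2}}{11}$)
$\frac{245}{z{\left(129 \right)} + 33828} = \frac{245}{- \frac{129^{2}}{11} + 33828} = \frac{245}{\left(- \frac{1}{11}\right) 16641 + 33828} = \frac{245}{- \frac{16641}{11} + 33828} = \frac{245}{\frac{355467}{11}} = 245 \cdot \frac{11}{355467} = \frac{385}{50781}$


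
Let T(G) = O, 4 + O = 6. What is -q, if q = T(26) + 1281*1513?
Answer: -1938155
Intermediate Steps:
O = 2 (O = -4 + 6 = 2)
T(G) = 2
q = 1938155 (q = 2 + 1281*1513 = 2 + 1938153 = 1938155)
-q = -1*1938155 = -1938155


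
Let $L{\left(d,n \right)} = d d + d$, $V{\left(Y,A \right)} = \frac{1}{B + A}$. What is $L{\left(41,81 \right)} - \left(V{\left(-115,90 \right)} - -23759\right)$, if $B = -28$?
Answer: $- \frac{1366295}{62} \approx -22037.0$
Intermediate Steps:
$V{\left(Y,A \right)} = \frac{1}{-28 + A}$
$L{\left(d,n \right)} = d + d^{2}$ ($L{\left(d,n \right)} = d^{2} + d = d + d^{2}$)
$L{\left(41,81 \right)} - \left(V{\left(-115,90 \right)} - -23759\right) = 41 \left(1 + 41\right) - \left(\frac{1}{-28 + 90} - -23759\right) = 41 \cdot 42 - \left(\frac{1}{62} + 23759\right) = 1722 - \left(\frac{1}{62} + 23759\right) = 1722 - \frac{1473059}{62} = - \frac{1366295}{62}$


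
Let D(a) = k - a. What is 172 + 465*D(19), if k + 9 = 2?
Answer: -11918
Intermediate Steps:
k = -7 (k = -9 + 2 = -7)
D(a) = -7 - a
172 + 465*D(19) = 172 + 465*(-7 - 1*19) = 172 + 465*(-7 - 19) = 172 + 465*(-26) = 172 - 12090 = -11918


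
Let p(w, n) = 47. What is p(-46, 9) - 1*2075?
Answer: -2028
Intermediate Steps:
p(-46, 9) - 1*2075 = 47 - 1*2075 = 47 - 2075 = -2028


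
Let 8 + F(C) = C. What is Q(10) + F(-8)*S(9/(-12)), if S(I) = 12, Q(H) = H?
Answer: -182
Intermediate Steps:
F(C) = -8 + C
Q(10) + F(-8)*S(9/(-12)) = 10 + (-8 - 8)*12 = 10 - 16*12 = 10 - 192 = -182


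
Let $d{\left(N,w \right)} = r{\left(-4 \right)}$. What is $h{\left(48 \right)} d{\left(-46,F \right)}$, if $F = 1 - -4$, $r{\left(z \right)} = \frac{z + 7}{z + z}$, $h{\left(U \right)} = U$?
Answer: $-18$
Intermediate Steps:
$r{\left(z \right)} = \frac{7 + z}{2 z}$
$F = 5$ ($F = 1 + 4 = 5$)
$d{\left(N,w \right)} = - \frac{3}{8}$ ($d{\left(N,w \right)} = \frac{7 - 4}{2 \left(-4\right)} = \frac{1}{2} \left(- \frac{1}{4}\right) 3 = - \frac{3}{8}$)
$h{\left(48 \right)} d{\left(-46,F \right)} = 48 \left(- \frac{3}{8}\right) = -18$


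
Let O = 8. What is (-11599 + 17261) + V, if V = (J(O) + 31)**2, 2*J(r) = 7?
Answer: 27409/4 ≈ 6852.3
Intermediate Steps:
J(r) = 7/2 (J(r) = (1/2)*7 = 7/2)
V = 4761/4 (V = (7/2 + 31)**2 = (69/2)**2 = 4761/4 ≈ 1190.3)
(-11599 + 17261) + V = (-11599 + 17261) + 4761/4 = 5662 + 4761/4 = 27409/4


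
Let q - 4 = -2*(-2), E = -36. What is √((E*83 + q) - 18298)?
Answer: I*√21278 ≈ 145.87*I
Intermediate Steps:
q = 8 (q = 4 - 2*(-2) = 4 + 4 = 8)
√((E*83 + q) - 18298) = √((-36*83 + 8) - 18298) = √((-2988 + 8) - 18298) = √(-2980 - 18298) = √(-21278) = I*√21278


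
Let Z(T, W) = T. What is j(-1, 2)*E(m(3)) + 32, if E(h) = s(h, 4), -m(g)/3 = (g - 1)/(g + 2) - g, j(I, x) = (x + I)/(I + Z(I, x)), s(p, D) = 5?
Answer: 59/2 ≈ 29.500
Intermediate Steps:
j(I, x) = (I + x)/(2*I) (j(I, x) = (x + I)/(I + I) = (I + x)/((2*I)) = (I + x)*(1/(2*I)) = (I + x)/(2*I))
m(g) = 3*g - 3*(-1 + g)/(2 + g) (m(g) = -3*((g - 1)/(g + 2) - g) = -3*((-1 + g)/(2 + g) - g) = -3*(-g + (-1 + g)/(2 + g)) = 3*g - 3*(-1 + g)/(2 + g))
E(h) = 5
j(-1, 2)*E(m(3)) + 32 = ((1/2)*(-1 + 2)/(-1))*5 + 32 = ((1/2)*(-1)*1)*5 + 32 = -1/2*5 + 32 = -5/2 + 32 = 59/2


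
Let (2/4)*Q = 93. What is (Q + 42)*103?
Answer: 23484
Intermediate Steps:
Q = 186 (Q = 2*93 = 186)
(Q + 42)*103 = (186 + 42)*103 = 228*103 = 23484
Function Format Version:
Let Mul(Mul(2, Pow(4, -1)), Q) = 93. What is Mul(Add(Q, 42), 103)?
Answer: 23484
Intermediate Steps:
Q = 186 (Q = Mul(2, 93) = 186)
Mul(Add(Q, 42), 103) = Mul(Add(186, 42), 103) = Mul(228, 103) = 23484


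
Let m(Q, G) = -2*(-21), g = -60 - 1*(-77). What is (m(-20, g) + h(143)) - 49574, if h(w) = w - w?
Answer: -49532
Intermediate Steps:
g = 17 (g = -60 + 77 = 17)
h(w) = 0
m(Q, G) = 42
(m(-20, g) + h(143)) - 49574 = (42 + 0) - 49574 = 42 - 49574 = -49532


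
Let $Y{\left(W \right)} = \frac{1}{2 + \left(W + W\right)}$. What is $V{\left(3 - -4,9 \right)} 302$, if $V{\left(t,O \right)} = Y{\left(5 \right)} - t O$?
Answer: $- \frac{114005}{6} \approx -19001.0$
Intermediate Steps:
$Y{\left(W \right)} = \frac{1}{2 + 2 W}$
$V{\left(t,O \right)} = \frac{1}{12} - O t$ ($V{\left(t,O \right)} = \frac{1}{2 \left(1 + 5\right)} - t O = \frac{1}{2 \cdot 6} - O t = \frac{1}{2} \cdot \frac{1}{6} - O t = \frac{1}{12} - O t$)
$V{\left(3 - -4,9 \right)} 302 = \left(\frac{1}{12} - 9 \left(3 - -4\right)\right) 302 = \left(\frac{1}{12} - 9 \left(3 + 4\right)\right) 302 = \left(\frac{1}{12} - 9 \cdot 7\right) 302 = \left(\frac{1}{12} - 63\right) 302 = \left(- \frac{755}{12}\right) 302 = - \frac{114005}{6}$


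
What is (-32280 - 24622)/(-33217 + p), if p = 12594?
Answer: 56902/20623 ≈ 2.7592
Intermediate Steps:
(-32280 - 24622)/(-33217 + p) = (-32280 - 24622)/(-33217 + 12594) = -56902/(-20623) = -56902*(-1/20623) = 56902/20623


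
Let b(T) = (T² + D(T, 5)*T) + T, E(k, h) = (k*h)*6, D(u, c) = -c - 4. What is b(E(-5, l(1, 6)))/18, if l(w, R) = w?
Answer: 190/3 ≈ 63.333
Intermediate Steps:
D(u, c) = -4 - c
E(k, h) = 6*h*k (E(k, h) = (h*k)*6 = 6*h*k)
b(T) = T² - 8*T (b(T) = (T² + (-4 - 1*5)*T) + T = (T² + (-4 - 5)*T) + T = (T² - 9*T) + T = T² - 8*T)
b(E(-5, l(1, 6)))/18 = ((6*1*(-5))*(-8 + 6*1*(-5)))/18 = -30*(-8 - 30)*(1/18) = -30*(-38)*(1/18) = 1140*(1/18) = 190/3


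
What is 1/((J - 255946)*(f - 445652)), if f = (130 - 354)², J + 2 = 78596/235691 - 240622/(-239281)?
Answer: 56396378171/5708484354239246361080 ≈ 9.8794e-12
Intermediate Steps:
J = -37273787064/56396378171 (J = -2 + (78596/235691 - 240622/(-239281)) = -2 + (78596*(1/235691) - 240622*(-1/239281)) = -2 + (78596/235691 + 240622/239281) = -2 + 75518969278/56396378171 = -37273787064/56396378171 ≈ -0.66092)
f = 50176 (f = (-224)² = 50176)
1/((J - 255946)*(f - 445652)) = 1/((-37273787064/56396378171 - 255946)*(50176 - 445652)) = 1/(-14434464681141830/56396378171*(-395476)) = 1/(5708484354239246361080/56396378171) = 56396378171/5708484354239246361080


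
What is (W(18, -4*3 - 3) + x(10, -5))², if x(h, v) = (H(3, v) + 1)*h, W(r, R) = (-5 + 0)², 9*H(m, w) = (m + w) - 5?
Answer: 60025/81 ≈ 741.05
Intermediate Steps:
H(m, w) = -5/9 + m/9 + w/9 (H(m, w) = ((m + w) - 5)/9 = (-5 + m + w)/9 = -5/9 + m/9 + w/9)
W(r, R) = 25 (W(r, R) = (-5)² = 25)
x(h, v) = h*(7/9 + v/9) (x(h, v) = ((-5/9 + (⅑)*3 + v/9) + 1)*h = ((-5/9 + ⅓ + v/9) + 1)*h = ((-2/9 + v/9) + 1)*h = (7/9 + v/9)*h = h*(7/9 + v/9))
(W(18, -4*3 - 3) + x(10, -5))² = (25 + (⅑)*10*(7 - 5))² = (25 + (⅑)*10*2)² = (25 + 20/9)² = (245/9)² = 60025/81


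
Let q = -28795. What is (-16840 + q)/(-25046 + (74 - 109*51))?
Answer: 45635/30531 ≈ 1.4947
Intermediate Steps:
(-16840 + q)/(-25046 + (74 - 109*51)) = (-16840 - 28795)/(-25046 + (74 - 109*51)) = -45635/(-25046 + (74 - 5559)) = -45635/(-25046 - 5485) = -45635/(-30531) = -45635*(-1/30531) = 45635/30531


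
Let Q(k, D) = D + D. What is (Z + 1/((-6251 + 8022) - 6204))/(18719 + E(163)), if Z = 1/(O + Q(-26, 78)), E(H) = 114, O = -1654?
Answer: -5931/125063060122 ≈ -4.7424e-8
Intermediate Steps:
Q(k, D) = 2*D
Z = -1/1498 (Z = 1/(-1654 + 2*78) = 1/(-1654 + 156) = 1/(-1498) = -1/1498 ≈ -0.00066756)
(Z + 1/((-6251 + 8022) - 6204))/(18719 + E(163)) = (-1/1498 + 1/((-6251 + 8022) - 6204))/(18719 + 114) = (-1/1498 + 1/(1771 - 6204))/18833 = (-1/1498 + 1/(-4433))*(1/18833) = (-1/1498 - 1/4433)*(1/18833) = -5931/6640634*1/18833 = -5931/125063060122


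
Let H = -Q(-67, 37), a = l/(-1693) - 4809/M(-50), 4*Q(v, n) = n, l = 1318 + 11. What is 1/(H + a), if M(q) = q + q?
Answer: 42325/1610678 ≈ 0.026278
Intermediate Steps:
M(q) = 2*q
l = 1329
Q(v, n) = n/4
a = 8008737/169300 (a = 1329/(-1693) - 4809/(2*(-50)) = 1329*(-1/1693) - 4809/(-100) = -1329/1693 - 4809*(-1/100) = -1329/1693 + 4809/100 = 8008737/169300 ≈ 47.305)
H = -37/4 ≈ -9.2500
1/(H + a) = 1/(-37/4 + 8008737/169300) = 1/(1610678/42325) = 42325/1610678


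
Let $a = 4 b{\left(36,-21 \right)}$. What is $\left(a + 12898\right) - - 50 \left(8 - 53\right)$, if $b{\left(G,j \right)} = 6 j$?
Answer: $10144$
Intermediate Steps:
$a = -504$ ($a = 4 \cdot 6 \left(-21\right) = 4 \left(-126\right) = -504$)
$\left(a + 12898\right) - - 50 \left(8 - 53\right) = \left(-504 + 12898\right) - - 50 \left(8 - 53\right) = 12394 - \left(-50\right) \left(-45\right) = 12394 - 2250 = 10144$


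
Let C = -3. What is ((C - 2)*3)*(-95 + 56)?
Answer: 585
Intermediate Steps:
((C - 2)*3)*(-95 + 56) = ((-3 - 2)*3)*(-95 + 56) = -5*3*(-39) = -15*(-39) = 585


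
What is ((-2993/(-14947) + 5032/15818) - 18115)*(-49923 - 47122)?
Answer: 207813944295523020/118215823 ≈ 1.7579e+9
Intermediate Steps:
((-2993/(-14947) + 5032/15818) - 18115)*(-49923 - 47122) = ((-2993*(-1/14947) + 5032*(1/15818)) - 18115)*(-97045) = ((2993/14947 + 2516/7909) - 18115)*(-97045) = (61278289/118215823 - 18115)*(-97045) = -2141418355356/118215823*(-97045) = 207813944295523020/118215823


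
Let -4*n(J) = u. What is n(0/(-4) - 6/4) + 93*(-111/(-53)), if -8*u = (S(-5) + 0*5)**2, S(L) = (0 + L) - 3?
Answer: 10429/53 ≈ 196.77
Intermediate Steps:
S(L) = -3 + L (S(L) = L - 3 = -3 + L)
u = -8 (u = -((-3 - 5) + 0*5)**2/8 = -(-8 + 0)**2/8 = -1/8*(-8)**2 = -1/8*64 = -8)
n(J) = 2 (n(J) = -1/4*(-8) = 2)
n(0/(-4) - 6/4) + 93*(-111/(-53)) = 2 + 93*(-111/(-53)) = 2 + 93*(-111*(-1/53)) = 2 + 93*(111/53) = 2 + 10323/53 = 10429/53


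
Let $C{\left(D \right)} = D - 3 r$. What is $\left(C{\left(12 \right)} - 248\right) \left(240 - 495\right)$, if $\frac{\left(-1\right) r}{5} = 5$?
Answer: $41055$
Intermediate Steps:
$r = -25$ ($r = \left(-5\right) 5 = -25$)
$C{\left(D \right)} = 75 + D$ ($C{\left(D \right)} = D - -75 = D + 75 = 75 + D$)
$\left(C{\left(12 \right)} - 248\right) \left(240 - 495\right) = \left(\left(75 + 12\right) - 248\right) \left(240 - 495\right) = \left(87 - 248\right) \left(-255\right) = \left(-161\right) \left(-255\right) = 41055$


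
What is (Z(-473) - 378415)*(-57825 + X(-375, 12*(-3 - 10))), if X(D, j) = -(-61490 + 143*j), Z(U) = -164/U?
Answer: -4648910672463/473 ≈ -9.8286e+9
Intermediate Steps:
X(D, j) = 61490 - 143*j (X(D, j) = -143*(-430 + j) = 61490 - 143*j)
(Z(-473) - 378415)*(-57825 + X(-375, 12*(-3 - 10))) = (-164/(-473) - 378415)*(-57825 + (61490 - 1716*(-3 - 10))) = (-164*(-1/473) - 378415)*(-57825 + (61490 - 1716*(-13))) = (164/473 - 378415)*(-57825 + (61490 - 143*(-156))) = -178990131*(-57825 + (61490 + 22308))/473 = -178990131*(-57825 + 83798)/473 = -178990131/473*25973 = -4648910672463/473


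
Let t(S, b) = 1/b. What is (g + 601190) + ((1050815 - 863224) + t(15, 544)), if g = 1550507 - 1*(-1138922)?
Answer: 1892146241/544 ≈ 3.4782e+6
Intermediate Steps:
g = 2689429 (g = 1550507 + 1138922 = 2689429)
(g + 601190) + ((1050815 - 863224) + t(15, 544)) = (2689429 + 601190) + ((1050815 - 863224) + 1/544) = 3290619 + (187591 + 1/544) = 3290619 + 102049505/544 = 1892146241/544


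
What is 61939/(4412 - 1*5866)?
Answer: -61939/1454 ≈ -42.599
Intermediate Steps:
61939/(4412 - 1*5866) = 61939/(4412 - 5866) = 61939/(-1454) = 61939*(-1/1454) = -61939/1454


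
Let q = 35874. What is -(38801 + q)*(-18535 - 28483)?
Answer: 3511069150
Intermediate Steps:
-(38801 + q)*(-18535 - 28483) = -(38801 + 35874)*(-18535 - 28483) = -74675*(-47018) = -1*(-3511069150) = 3511069150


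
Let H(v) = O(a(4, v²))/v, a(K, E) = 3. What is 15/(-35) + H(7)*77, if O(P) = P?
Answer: 228/7 ≈ 32.571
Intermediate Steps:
H(v) = 3/v
15/(-35) + H(7)*77 = 15/(-35) + (3/7)*77 = 15*(-1/35) + (3*(⅐))*77 = -3/7 + (3/7)*77 = -3/7 + 33 = 228/7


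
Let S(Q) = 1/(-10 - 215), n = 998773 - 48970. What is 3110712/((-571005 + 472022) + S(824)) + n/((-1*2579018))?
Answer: -228279279245241/7179720473146 ≈ -31.795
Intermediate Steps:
n = 949803
S(Q) = -1/225 (S(Q) = 1/(-225) = -1/225)
3110712/((-571005 + 472022) + S(824)) + n/((-1*2579018)) = 3110712/((-571005 + 472022) - 1/225) + 949803/((-1*2579018)) = 3110712/(-98983 - 1/225) + 949803/(-2579018) = 3110712/(-22271176/225) + 949803*(-1/2579018) = 3110712*(-225/22271176) - 949803/2579018 = -87488775/2783897 - 949803/2579018 = -228279279245241/7179720473146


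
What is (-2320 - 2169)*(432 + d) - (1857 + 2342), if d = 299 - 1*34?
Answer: -3133032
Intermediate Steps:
d = 265 (d = 299 - 34 = 265)
(-2320 - 2169)*(432 + d) - (1857 + 2342) = (-2320 - 2169)*(432 + 265) - (1857 + 2342) = -4489*697 - 1*4199 = -3128833 - 4199 = -3133032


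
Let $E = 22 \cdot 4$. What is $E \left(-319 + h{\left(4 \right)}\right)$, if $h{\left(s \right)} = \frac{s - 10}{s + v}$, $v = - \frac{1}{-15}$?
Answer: $- \frac{1720312}{61} \approx -28202.0$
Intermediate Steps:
$E = 88$
$v = \frac{1}{15}$ ($v = \left(-1\right) \left(- \frac{1}{15}\right) = \frac{1}{15} \approx 0.066667$)
$h{\left(s \right)} = \frac{-10 + s}{\frac{1}{15} + s}$ ($h{\left(s \right)} = \frac{s - 10}{s + \frac{1}{15}} = \frac{-10 + s}{\frac{1}{15} + s}$)
$E \left(-319 + h{\left(4 \right)}\right) = 88 \left(-319 + \frac{15 \left(-10 + 4\right)}{1 + 15 \cdot 4}\right) = 88 \left(-319 + 15 \frac{1}{1 + 60} \left(-6\right)\right) = 88 \left(-319 + 15 \cdot \frac{1}{61} \left(-6\right)\right) = 88 \left(-319 - \frac{90}{61}\right) = 88 \left(- \frac{19549}{61}\right) = - \frac{1720312}{61}$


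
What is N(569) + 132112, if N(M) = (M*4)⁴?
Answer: 26834223523088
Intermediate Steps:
N(M) = 256*M⁴ (N(M) = (4*M)⁴ = 256*M⁴)
N(569) + 132112 = 256*569⁴ + 132112 = 256*104821185121 + 132112 = 26834223390976 + 132112 = 26834223523088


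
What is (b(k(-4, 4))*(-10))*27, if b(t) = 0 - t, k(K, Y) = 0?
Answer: 0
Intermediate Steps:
b(t) = -t
(b(k(-4, 4))*(-10))*27 = (-1*0*(-10))*27 = (0*(-10))*27 = 0*27 = 0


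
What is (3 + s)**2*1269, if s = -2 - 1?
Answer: 0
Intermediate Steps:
s = -3
(3 + s)**2*1269 = (3 - 3)**2*1269 = 0**2*1269 = 0*1269 = 0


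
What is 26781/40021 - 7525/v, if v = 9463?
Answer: -47729422/378718723 ≈ -0.12603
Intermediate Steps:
26781/40021 - 7525/v = 26781/40021 - 7525/9463 = -47729422/378718723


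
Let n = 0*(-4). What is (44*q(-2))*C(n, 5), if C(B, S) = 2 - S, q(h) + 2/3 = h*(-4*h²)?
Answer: -4136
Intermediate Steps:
n = 0
q(h) = -⅔ - 4*h³ (q(h) = -⅔ + h*(-4*h²) = -⅔ - 4*h³)
(44*q(-2))*C(n, 5) = (44*(-⅔ - 4*(-2)³))*(2 - 1*5) = (44*(-⅔ - 4*(-8)))*(2 - 5) = (44*(-⅔ + 32))*(-3) = (44*(94/3))*(-3) = (4136/3)*(-3) = -4136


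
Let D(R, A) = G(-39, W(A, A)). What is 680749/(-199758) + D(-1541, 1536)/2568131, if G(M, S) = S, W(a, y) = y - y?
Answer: -680749/199758 ≈ -3.4079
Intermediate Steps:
W(a, y) = 0
D(R, A) = 0
680749/(-199758) + D(-1541, 1536)/2568131 = 680749/(-199758) + 0/2568131 = 680749*(-1/199758) + 0*(1/2568131) = -680749/199758 + 0 = -680749/199758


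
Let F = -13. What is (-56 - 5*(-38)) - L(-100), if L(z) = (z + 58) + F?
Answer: 189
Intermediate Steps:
L(z) = 45 + z (L(z) = (z + 58) - 13 = (58 + z) - 13 = 45 + z)
(-56 - 5*(-38)) - L(-100) = (-56 - 5*(-38)) - (45 - 100) = (-56 + 190) - 1*(-55) = 134 + 55 = 189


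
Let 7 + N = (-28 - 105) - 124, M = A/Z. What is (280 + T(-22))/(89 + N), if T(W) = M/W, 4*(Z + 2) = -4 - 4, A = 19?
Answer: -24659/15400 ≈ -1.6012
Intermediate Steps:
Z = -4 (Z = -2 + (-4 - 4)/4 = -2 + (1/4)*(-8) = -2 - 2 = -4)
M = -19/4 (M = 19/(-4) = 19*(-1/4) = -19/4 ≈ -4.7500)
T(W) = -19/(4*W)
N = -264 (N = -7 + ((-28 - 105) - 124) = -7 + (-133 - 124) = -7 - 257 = -264)
(280 + T(-22))/(89 + N) = (280 - 19/4/(-22))/(89 - 264) = (280 - 19/4*(-1/22))/(-175) = (280 + 19/88)*(-1/175) = (24659/88)*(-1/175) = -24659/15400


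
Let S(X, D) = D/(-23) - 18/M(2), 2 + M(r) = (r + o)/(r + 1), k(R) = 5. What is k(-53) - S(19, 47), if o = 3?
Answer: -1080/23 ≈ -46.957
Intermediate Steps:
M(r) = -2 + (3 + r)/(1 + r) (M(r) = -2 + (r + 3)/(r + 1) = -2 + (3 + r)/(1 + r))
S(X, D) = 54 - D/23 (S(X, D) = D/(-23) - 18*(1 + 2)/(1 - 1*2) = D*(-1/23) - 18*3/(1 - 2) = -D/23 - 18/((⅓)*(-1)) = -D/23 - 18/(-⅓) = -D/23 - 18*(-3) = -D/23 + 54 = 54 - D/23)
k(-53) - S(19, 47) = 5 - (54 - 1/23*47) = 5 - (54 - 47/23) = 5 - 1*1195/23 = 5 - 1195/23 = -1080/23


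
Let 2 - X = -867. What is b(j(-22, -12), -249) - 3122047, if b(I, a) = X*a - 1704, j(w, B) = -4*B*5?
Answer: -3340132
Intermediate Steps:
X = 869 (X = 2 - 1*(-867) = 2 + 867 = 869)
j(w, B) = -20*B
b(I, a) = -1704 + 869*a (b(I, a) = 869*a - 1704 = -1704 + 869*a)
b(j(-22, -12), -249) - 3122047 = (-1704 + 869*(-249)) - 3122047 = (-1704 - 216381) - 3122047 = -218085 - 3122047 = -3340132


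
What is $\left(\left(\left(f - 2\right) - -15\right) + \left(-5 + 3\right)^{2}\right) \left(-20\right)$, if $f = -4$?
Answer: $-260$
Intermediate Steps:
$\left(\left(\left(f - 2\right) - -15\right) + \left(-5 + 3\right)^{2}\right) \left(-20\right) = \left(\left(\left(-4 - 2\right) - -15\right) + \left(-5 + 3\right)^{2}\right) \left(-20\right) = \left(\left(-6 + 15\right) + \left(-2\right)^{2}\right) \left(-20\right) = \left(9 + 4\right) \left(-20\right) = 13 \left(-20\right) = -260$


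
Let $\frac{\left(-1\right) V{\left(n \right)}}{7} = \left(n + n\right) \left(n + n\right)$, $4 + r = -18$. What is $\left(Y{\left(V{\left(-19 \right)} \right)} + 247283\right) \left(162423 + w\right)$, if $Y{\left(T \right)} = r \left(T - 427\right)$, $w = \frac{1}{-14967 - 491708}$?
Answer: $\frac{39423989288692772}{506675} \approx 7.7809 \cdot 10^{10}$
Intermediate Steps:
$r = -22$ ($r = -4 - 18 = -22$)
$V{\left(n \right)} = - 28 n^{2}$ ($V{\left(n \right)} = - 7 \left(n + n\right) \left(n + n\right) = - 7 \cdot 2 n 2 n = - 7 \cdot 4 n^{2} = - 28 n^{2}$)
$w = - \frac{1}{506675}$ ($w = \frac{1}{-506675} = - \frac{1}{506675} \approx -1.9737 \cdot 10^{-6}$)
$Y{\left(T \right)} = 9394 - 22 T$ ($Y{\left(T \right)} = - 22 \left(T - 427\right) = - 22 \left(-427 + T\right) = 9394 - 22 T$)
$\left(Y{\left(V{\left(-19 \right)} \right)} + 247283\right) \left(162423 + w\right) = \left(\left(9394 - 22 \left(- 28 \left(-19\right)^{2}\right)\right) + 247283\right) \left(162423 - \frac{1}{506675}\right) = \left(\left(9394 - 22 \left(\left(-28\right) 361\right)\right) + 247283\right) \frac{82295673524}{506675} = \left(\left(9394 - -222376\right) + 247283\right) \frac{82295673524}{506675} = \left(\left(9394 + 222376\right) + 247283\right) \frac{82295673524}{506675} = \left(231770 + 247283\right) \frac{82295673524}{506675} = 479053 \cdot \frac{82295673524}{506675} = \frac{39423989288692772}{506675}$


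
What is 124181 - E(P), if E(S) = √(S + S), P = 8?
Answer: 124177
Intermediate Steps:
E(S) = √2*√S (E(S) = √(2*S) = √2*√S)
124181 - E(P) = 124181 - √2*√8 = 124181 - √2*2*√2 = 124181 - 1*4 = 124181 - 4 = 124177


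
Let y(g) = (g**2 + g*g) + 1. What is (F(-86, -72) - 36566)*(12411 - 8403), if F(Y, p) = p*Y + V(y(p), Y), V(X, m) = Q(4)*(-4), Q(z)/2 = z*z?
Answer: -122252016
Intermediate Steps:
y(g) = 1 + 2*g**2 (y(g) = (g**2 + g**2) + 1 = 2*g**2 + 1 = 1 + 2*g**2)
Q(z) = 2*z**2 (Q(z) = 2*(z*z) = 2*z**2)
V(X, m) = -128 (V(X, m) = (2*4**2)*(-4) = (2*16)*(-4) = 32*(-4) = -128)
F(Y, p) = -128 + Y*p (F(Y, p) = p*Y - 128 = Y*p - 128 = -128 + Y*p)
(F(-86, -72) - 36566)*(12411 - 8403) = ((-128 - 86*(-72)) - 36566)*(12411 - 8403) = ((-128 + 6192) - 36566)*4008 = (6064 - 36566)*4008 = -30502*4008 = -122252016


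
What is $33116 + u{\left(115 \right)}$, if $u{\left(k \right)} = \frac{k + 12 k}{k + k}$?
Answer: $\frac{66245}{2} \approx 33123.0$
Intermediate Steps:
$u{\left(k \right)} = \frac{13}{2}$ ($u{\left(k \right)} = \frac{13 k}{2 k} = 13 k \frac{1}{2 k} = \frac{13}{2}$)
$33116 + u{\left(115 \right)} = 33116 + \frac{13}{2} = \frac{66245}{2}$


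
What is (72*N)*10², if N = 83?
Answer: 597600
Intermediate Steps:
(72*N)*10² = (72*83)*10² = 5976*100 = 597600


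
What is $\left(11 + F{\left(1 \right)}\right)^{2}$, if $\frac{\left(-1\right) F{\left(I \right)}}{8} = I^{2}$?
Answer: $9$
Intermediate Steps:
$F{\left(I \right)} = - 8 I^{2}$
$\left(11 + F{\left(1 \right)}\right)^{2} = \left(11 - 8 \cdot 1^{2}\right)^{2} = \left(11 - 8\right)^{2} = 3^{2} = 9$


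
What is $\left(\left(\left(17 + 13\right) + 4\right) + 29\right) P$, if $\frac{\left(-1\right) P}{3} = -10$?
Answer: $1890$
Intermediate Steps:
$P = 30$ ($P = \left(-3\right) \left(-10\right) = 30$)
$\left(\left(\left(17 + 13\right) + 4\right) + 29\right) P = \left(\left(\left(17 + 13\right) + 4\right) + 29\right) 30 = \left(\left(30 + 4\right) + 29\right) 30 = \left(34 + 29\right) 30 = 63 \cdot 30 = 1890$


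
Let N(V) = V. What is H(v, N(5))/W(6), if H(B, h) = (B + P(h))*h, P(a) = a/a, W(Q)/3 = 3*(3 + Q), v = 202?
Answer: 1015/81 ≈ 12.531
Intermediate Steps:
W(Q) = 27 + 9*Q (W(Q) = 3*(3*(3 + Q)) = 3*(9 + 3*Q) = 27 + 9*Q)
P(a) = 1
H(B, h) = h*(1 + B) (H(B, h) = (B + 1)*h = (1 + B)*h = h*(1 + B))
H(v, N(5))/W(6) = (5*(1 + 202))/(27 + 9*6) = (5*203)/(27 + 54) = 1015/81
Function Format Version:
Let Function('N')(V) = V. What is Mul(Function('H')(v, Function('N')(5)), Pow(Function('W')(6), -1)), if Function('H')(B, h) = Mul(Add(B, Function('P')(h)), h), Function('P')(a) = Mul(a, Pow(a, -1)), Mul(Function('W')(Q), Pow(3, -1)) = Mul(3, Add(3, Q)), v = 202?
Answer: Rational(1015, 81) ≈ 12.531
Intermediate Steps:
Function('W')(Q) = Add(27, Mul(9, Q)) (Function('W')(Q) = Mul(3, Mul(3, Add(3, Q))) = Mul(3, Add(9, Mul(3, Q))) = Add(27, Mul(9, Q)))
Function('P')(a) = 1
Function('H')(B, h) = Mul(h, Add(1, B)) (Function('H')(B, h) = Mul(Add(B, 1), h) = Mul(Add(1, B), h) = Mul(h, Add(1, B)))
Mul(Function('H')(v, Function('N')(5)), Pow(Function('W')(6), -1)) = Mul(Mul(5, Add(1, 202)), Pow(Add(27, Mul(9, 6)), -1)) = Mul(Mul(5, 203), Pow(Add(27, 54), -1)) = Mul(1015, Pow(81, -1)) = Mul(1015, Rational(1, 81)) = Rational(1015, 81)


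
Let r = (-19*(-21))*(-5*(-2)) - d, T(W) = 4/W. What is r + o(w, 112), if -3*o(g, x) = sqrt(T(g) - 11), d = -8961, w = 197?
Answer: 12951 - I*sqrt(426111)/591 ≈ 12951.0 - 1.1045*I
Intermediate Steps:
o(g, x) = -sqrt(-11 + 4/g)/3 (o(g, x) = -sqrt(4/g - 11)/3 = -sqrt(-11 + 4/g)/3)
r = 12951 (r = (-19*(-21))*(-5*(-2)) - 1*(-8961) = 399*10 + 8961 = 3990 + 8961 = 12951)
r + o(w, 112) = 12951 - sqrt(-11 + 4/197)/3 = 12951 - I*sqrt(426111)/591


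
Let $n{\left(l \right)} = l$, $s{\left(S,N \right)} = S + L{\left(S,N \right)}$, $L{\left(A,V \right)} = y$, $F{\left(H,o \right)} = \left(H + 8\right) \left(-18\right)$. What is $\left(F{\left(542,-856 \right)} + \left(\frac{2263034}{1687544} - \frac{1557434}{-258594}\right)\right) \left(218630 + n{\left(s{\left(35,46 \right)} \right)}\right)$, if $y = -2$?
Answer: $- \frac{235993967565502826401}{109097188284} \approx -2.1632 \cdot 10^{9}$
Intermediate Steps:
$F{\left(H,o \right)} = -144 - 18 H$ ($F{\left(H,o \right)} = \left(8 + H\right) \left(-18\right) = -144 - 18 H$)
$L{\left(A,V \right)} = -2$
$s{\left(S,N \right)} = -2 + S$ ($s{\left(S,N \right)} = S - 2 = -2 + S$)
$\left(F{\left(542,-856 \right)} + \left(\frac{2263034}{1687544} - \frac{1557434}{-258594}\right)\right) \left(218630 + n{\left(s{\left(35,46 \right)} \right)}\right) = \left(\left(-144 - 9756\right) + \left(\frac{2263034}{1687544} - \frac{1557434}{-258594}\right)\right) \left(218630 + \left(-2 + 35\right)\right) = \left(\left(-144 - 9756\right) + \left(2263034 \cdot \frac{1}{1687544} - - \frac{778717}{129297}\right)\right) \left(218630 + 33\right) = \left(-9900 + \left(\frac{1131517}{843772} + \frac{778717}{129297}\right)\right) 218663 = \left(-9900 + \frac{803361354073}{109097188284}\right) 218663 = \left(- \frac{1079258802657527}{109097188284}\right) 218663 = - \frac{235993967565502826401}{109097188284}$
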